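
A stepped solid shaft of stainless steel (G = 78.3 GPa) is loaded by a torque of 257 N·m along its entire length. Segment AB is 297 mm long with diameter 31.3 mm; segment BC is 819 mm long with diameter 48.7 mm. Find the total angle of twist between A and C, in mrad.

J_AB = π(0.0313)⁴/32 = 9.42×10^-8 m⁴; J_BC = π(0.0487)⁴/32 = 5.52×10^-7 m⁴.
θ = (T/G)·Σ L_i/J_i = (257.0/78.3×10⁹)·(0.297/9.42×10^-8 + 0.819/5.52×10^-7) = 0.01521 rad.

15.2 mrad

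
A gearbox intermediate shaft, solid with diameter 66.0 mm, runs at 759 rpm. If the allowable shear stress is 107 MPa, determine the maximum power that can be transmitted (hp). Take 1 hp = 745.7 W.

644 hp

J = πd⁴/32 = π(0.0660)⁴/32 = 1.863×10^-6 m⁴.
T_max = τ_allow·J/r = 1.07×10^8 × 1.863×10^-6 / 0.0330 = 6040 N·m.
ω = 2π·759/60 = 79.48 rad/s, so P_max = T_max·ω = 4.801×10^5 W.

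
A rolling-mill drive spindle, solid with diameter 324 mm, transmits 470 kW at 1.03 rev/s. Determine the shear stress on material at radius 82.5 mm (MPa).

5.54 MPa

ω = 2π·1.03 = 6.472 rad/s, so T = P/ω = 470×10³ / 6.472 = 72620 N·m.
J = πd⁴/32 = π(0.324)⁴/32 = 1.082×10^-3 m⁴.
Shear stress varies linearly with radius: τ = T·r/J = 72620 × 0.0825 / 1.082×10^-3 = 5.538×10^6 Pa.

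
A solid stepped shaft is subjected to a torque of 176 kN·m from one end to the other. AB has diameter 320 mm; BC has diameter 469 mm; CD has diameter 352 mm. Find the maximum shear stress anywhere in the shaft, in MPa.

Under the same torque, τ_max = 16T/(πd³) is largest where d is smallest — segment AB (d = 320 mm).
τ_max = 16·176000/(π·(0.320)³) = 2.735×10^7 Pa.

27.4 MPa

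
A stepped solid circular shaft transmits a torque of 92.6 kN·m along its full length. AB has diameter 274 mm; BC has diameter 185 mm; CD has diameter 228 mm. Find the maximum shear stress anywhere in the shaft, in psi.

10800 psi

Under the same torque, τ_max = 16T/(πd³) is largest where d is smallest — segment BC (d = 185 mm).
τ_max = 16·92600/(π·(0.185)³) = 7.448×10^7 Pa.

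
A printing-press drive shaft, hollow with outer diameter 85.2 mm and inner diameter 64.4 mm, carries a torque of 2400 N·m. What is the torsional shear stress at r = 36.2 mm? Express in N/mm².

24.9 N/mm²

J = π(d_o⁴ − d_i⁴)/32 = π(0.0852⁴ − 0.0644⁴)/32 = 3.485×10^-6 m⁴.
Shear stress varies linearly with radius: τ = T·r/J = 2400 × 0.0362 / 3.485×10^-6 = 2.493×10^7 Pa.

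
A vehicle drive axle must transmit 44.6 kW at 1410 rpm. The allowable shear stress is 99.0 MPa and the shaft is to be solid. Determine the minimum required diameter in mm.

ω = 2π·1410/60 = 147.7 rad/s, so T = P/ω = 44.6×10³ / 147.7 = 302.1 N·m.
For a solid shaft τ_max = 16T/(πd³), so d = (16T/(π τ_allow))^(1/3) = (16·302.1/(π·9.90×10^7))^(1/3) = 0.02495 m.

25.0 mm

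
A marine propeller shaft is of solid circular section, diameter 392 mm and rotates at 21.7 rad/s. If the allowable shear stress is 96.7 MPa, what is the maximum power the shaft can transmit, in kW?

24800 kW

J = πd⁴/32 = π(0.392)⁴/32 = 2.318×10^-3 m⁴.
T_max = τ_allow·J/r = 9.67×10^7 × 2.318×10^-3 / 0.196 = 1.144e6 N·m.
ω = 21.7 rad/s, so P_max = T_max·ω = 2.482×10^7 W.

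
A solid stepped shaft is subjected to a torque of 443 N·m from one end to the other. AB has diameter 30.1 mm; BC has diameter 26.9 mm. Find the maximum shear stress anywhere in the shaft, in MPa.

116 MPa

Under the same torque, τ_max = 16T/(πd³) is largest where d is smallest — segment BC (d = 26.9 mm).
τ_max = 16·443.0/(π·(0.0269)³) = 1.159×10^8 Pa.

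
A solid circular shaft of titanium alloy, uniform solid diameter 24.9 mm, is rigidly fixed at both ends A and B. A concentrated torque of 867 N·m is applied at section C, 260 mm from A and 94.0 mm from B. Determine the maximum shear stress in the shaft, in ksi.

30.5 ksi

With uniform GJ and both ends fixed, compatibility θ_AC = θ_CB gives T_A·a = T_B·b, together with T_A + T_B = T₀.
T_A = T₀·b/(a+b) = 867.0·94.0/354.0 = 230.2 N·m; T_B = 636.8 N·m.
τ in each portion: τ_AC = 7.59×10^7 Pa, τ_CB = 2.10×10^8 Pa; maximum is in CB.
τ_max = T_CB·r/J = 636.8·0.0124/3.77×10^-8 = 2.101×10^8 Pa.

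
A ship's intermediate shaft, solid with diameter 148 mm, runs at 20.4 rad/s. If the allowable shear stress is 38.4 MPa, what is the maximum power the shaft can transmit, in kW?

J = πd⁴/32 = π(0.148)⁴/32 = 4.710×10^-5 m⁴.
T_max = τ_allow·J/r = 3.84×10^7 × 4.710×10^-5 / 0.0740 = 24440 N·m.
ω = 20.4 rad/s, so P_max = T_max·ω = 4.986×10^5 W.

499 kW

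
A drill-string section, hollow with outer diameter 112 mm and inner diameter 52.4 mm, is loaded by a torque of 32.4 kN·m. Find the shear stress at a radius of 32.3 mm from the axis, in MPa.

J = π(d_o⁴ − d_i⁴)/32 = π(0.112⁴ − 0.0524⁴)/32 = 1.471×10^-5 m⁴.
Shear stress varies linearly with radius: τ = T·r/J = 32400 × 0.0323 / 1.471×10^-5 = 7.115×10^7 Pa.

71.2 MPa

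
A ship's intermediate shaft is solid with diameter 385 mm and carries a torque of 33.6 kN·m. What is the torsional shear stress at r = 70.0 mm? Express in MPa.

1.09 MPa

J = πd⁴/32 = π(0.385)⁴/32 = 2.157×10^-3 m⁴.
Shear stress varies linearly with radius: τ = T·r/J = 33600 × 0.0700 / 2.157×10^-3 = 1.090×10^6 Pa.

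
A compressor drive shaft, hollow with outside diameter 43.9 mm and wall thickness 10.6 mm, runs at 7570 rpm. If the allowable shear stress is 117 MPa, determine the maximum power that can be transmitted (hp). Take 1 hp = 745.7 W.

1920 hp

J = π(d_o⁴ − d_i⁴)/32 = π(0.0439⁴ − 0.0227⁴)/32 = 3.386×10^-7 m⁴.
T_max = τ_allow·J/r = 1.17×10^8 × 3.386×10^-7 / 0.0220 = 1805 N·m.
ω = 2π·7570/60 = 792.7 rad/s, so P_max = T_max·ω = 1.431×10^6 W.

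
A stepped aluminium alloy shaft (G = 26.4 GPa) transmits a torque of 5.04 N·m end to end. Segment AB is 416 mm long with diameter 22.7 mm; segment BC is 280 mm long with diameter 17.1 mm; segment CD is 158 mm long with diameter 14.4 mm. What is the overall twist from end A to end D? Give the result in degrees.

0.949°

J_AB = π(0.0227)⁴/32 = 2.61×10^-8 m⁴; J_BC = π(0.0171)⁴/32 = 8.39×10^-9 m⁴; J_CD = π(0.0144)⁴/32 = 4.22×10^-9 m⁴.
θ = (T/G)·Σ L_i/J_i = (5.040/26.4×10⁹)·(0.416/2.61×10^-8 + 0.280/8.39×10^-9 + 0.158/4.22×10^-9) = 0.01656 rad.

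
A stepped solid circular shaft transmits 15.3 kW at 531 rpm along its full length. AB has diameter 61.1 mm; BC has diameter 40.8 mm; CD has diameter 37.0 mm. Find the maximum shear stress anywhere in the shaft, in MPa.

ω = 2π·531/60 = 55.61 rad/s, so T = P/ω = 15.3×10³ / 55.61 = 275.1 N·m.
Under the same torque, τ_max = 16T/(πd³) is largest where d is smallest — segment CD (d = 37.0 mm).
τ_max = 16·275.1/(π·(0.0370)³) = 2.767×10^7 Pa.

27.7 MPa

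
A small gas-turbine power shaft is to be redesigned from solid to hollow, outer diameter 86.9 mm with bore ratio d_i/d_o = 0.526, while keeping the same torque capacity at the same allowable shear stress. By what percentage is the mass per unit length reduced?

23.7 %

Equal τ_max and T ⇒ the solid shaft needs d_s³ = d_o³(1−k⁴), so d_s = 86.9·(1−0.526⁴)^(1/3) = 84.62 mm.
Area ratio A_h/A_s = d_o²(1−k²)/d_s² = (1−k²)/(1−k⁴)^(2/3) = 0.7628.
Mass saving = 1 − 0.7628 = 23.7 %.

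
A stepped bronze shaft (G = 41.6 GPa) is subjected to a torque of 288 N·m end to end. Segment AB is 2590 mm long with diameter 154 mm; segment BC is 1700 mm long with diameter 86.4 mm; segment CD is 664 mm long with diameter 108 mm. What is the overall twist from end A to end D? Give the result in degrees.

J_AB = π(0.154)⁴/32 = 5.52×10^-5 m⁴; J_BC = π(0.0864)⁴/32 = 5.47×10^-6 m⁴; J_CD = π(0.108)⁴/32 = 1.34×10^-5 m⁴.
θ = (T/G)·Σ L_i/J_i = (288.0/41.6×10⁹)·(2.59/5.52×10^-5 + 1.70/5.47×10^-6 + 0.664/1.34×10^-5) = 2.820×10^-3 rad.

0.162°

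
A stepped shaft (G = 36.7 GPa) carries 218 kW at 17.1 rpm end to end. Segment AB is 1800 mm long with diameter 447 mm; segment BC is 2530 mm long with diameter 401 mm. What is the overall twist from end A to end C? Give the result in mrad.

ω = 2π·17.1/60 = 1.791 rad/s, so T = P/ω = 218×10³ / 1.791 = 121700 N·m.
J_AB = π(0.447)⁴/32 = 3.92×10^-3 m⁴; J_BC = π(0.401)⁴/32 = 2.54×10^-3 m⁴.
θ = (T/G)·Σ L_i/J_i = (121700/36.7×10⁹)·(1.80/3.92×10^-3 + 2.53/2.54×10^-3) = 4.829×10^-3 rad.

4.83 mrad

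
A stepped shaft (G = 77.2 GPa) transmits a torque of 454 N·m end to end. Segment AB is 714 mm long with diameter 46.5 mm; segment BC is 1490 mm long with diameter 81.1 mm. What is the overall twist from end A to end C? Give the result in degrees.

0.642°

J_AB = π(0.0465)⁴/32 = 4.59×10^-7 m⁴; J_BC = π(0.0811)⁴/32 = 4.25×10^-6 m⁴.
θ = (T/G)·Σ L_i/J_i = (454.0/77.2×10⁹)·(0.714/4.59×10^-7 + 1.49/4.25×10^-6) = 0.01121 rad.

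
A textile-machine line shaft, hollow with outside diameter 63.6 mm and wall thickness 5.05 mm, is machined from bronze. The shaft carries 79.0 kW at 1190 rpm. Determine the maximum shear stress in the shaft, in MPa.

ω = 2π·1190/60 = 124.6 rad/s, so T = P/ω = 79.0×10³ / 124.6 = 633.9 N·m.
J = π(d_o⁴ − d_i⁴)/32 = π(0.0636⁴ − 0.0535⁴)/32 = 8.020×10^-7 m⁴.
τ_max = T·r/J = 633.9 × 0.0318 / 8.020×10^-7 = 2.514×10^7 Pa.

25.1 MPa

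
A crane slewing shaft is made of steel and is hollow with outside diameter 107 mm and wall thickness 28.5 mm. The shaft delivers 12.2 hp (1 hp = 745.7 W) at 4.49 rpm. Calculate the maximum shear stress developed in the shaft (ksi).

ω = 2π·4.49/60 = 0.4702 rad/s, so T = P/ω = 12.2×745.7 / 0.4702 = 19350 N·m.
J = π(d_o⁴ − d_i⁴)/32 = π(0.107⁴ − 0.0500⁴)/32 = 1.226×10^-5 m⁴.
τ_max = T·r/J = 19350 × 0.0535 / 1.226×10^-5 = 8.447×10^7 Pa.

12.3 ksi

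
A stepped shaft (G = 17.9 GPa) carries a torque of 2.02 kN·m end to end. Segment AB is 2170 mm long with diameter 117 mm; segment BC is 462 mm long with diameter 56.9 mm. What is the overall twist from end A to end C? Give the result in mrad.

64.0 mrad

J_AB = π(0.117)⁴/32 = 1.84×10^-5 m⁴; J_BC = π(0.0569)⁴/32 = 1.03×10^-6 m⁴.
θ = (T/G)·Σ L_i/J_i = (2020/17.9×10⁹)·(2.17/1.84×10^-5 + 0.462/1.03×10^-6) = 0.06397 rad.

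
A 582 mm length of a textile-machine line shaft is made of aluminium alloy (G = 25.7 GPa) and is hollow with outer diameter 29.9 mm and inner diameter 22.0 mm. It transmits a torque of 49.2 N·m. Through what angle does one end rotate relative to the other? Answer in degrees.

J = π(d_o⁴ − d_i⁴)/32 = π(0.0299⁴ − 0.0220⁴)/32 = 5.547×10^-8 m⁴.
θ = T·L/(G·J) = 49.20 × 0.582 / (25.7×10⁹ × 5.547×10^-8) = 0.02009 rad.

1.15°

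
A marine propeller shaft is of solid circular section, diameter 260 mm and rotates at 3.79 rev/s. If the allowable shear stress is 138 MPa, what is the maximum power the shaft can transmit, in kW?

11300 kW

J = πd⁴/32 = π(0.260)⁴/32 = 4.486×10^-4 m⁴.
T_max = τ_allow·J/r = 1.38×10^8 × 4.486×10^-4 / 0.130 = 476200 N·m.
ω = 2π·3.79 = 23.81 rad/s, so P_max = T_max·ω = 1.134×10^7 W.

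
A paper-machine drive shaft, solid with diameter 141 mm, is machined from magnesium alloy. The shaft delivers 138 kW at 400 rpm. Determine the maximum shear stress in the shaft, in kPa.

ω = 2π·400/60 = 41.89 rad/s, so T = P/ω = 138×10³ / 41.89 = 3295 N·m.
J = πd⁴/32 = π(0.141)⁴/32 = 3.880×10^-5 m⁴.
τ_max = T·r/J = 3295 × 0.0705 / 3.880×10^-5 = 5.986×10^6 Pa.

5990 kPa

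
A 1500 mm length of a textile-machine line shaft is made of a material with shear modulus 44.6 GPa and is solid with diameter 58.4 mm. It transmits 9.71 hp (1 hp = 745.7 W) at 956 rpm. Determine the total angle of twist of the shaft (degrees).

ω = 2π·956/60 = 100.1 rad/s, so T = P/ω = 9.71×745.7 / 100.1 = 72.33 N·m.
J = πd⁴/32 = π(0.0584)⁴/32 = 1.142×10^-6 m⁴.
θ = T·L/(G·J) = 72.33 × 1.50 / (44.6×10⁹ × 1.142×10^-6) = 2.130×10^-3 rad.

0.122°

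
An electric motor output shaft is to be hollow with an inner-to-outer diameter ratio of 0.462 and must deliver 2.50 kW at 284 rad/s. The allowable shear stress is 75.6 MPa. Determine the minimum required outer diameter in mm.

ω = 284 rad/s, so T = P/ω = 2.50×10³ / 284.0 = 8.803 N·m.
For a hollow shaft with d_i/d_o = 0.462: τ_max = 16T/(π d_o³ (1−k⁴)), so d_o = [16T/(π τ_allow (1−k⁴))]^(1/3) = [16·8.803/(π·7.56×10^7·0.9544)]^(1/3) = 0.008533 m.

8.53 mm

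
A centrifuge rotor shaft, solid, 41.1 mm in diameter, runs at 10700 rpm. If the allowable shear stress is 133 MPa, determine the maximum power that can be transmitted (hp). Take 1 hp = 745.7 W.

2720 hp

J = πd⁴/32 = π(0.0411)⁴/32 = 2.801×10^-7 m⁴.
T_max = τ_allow·J/r = 1.33×10^8 × 2.801×10^-7 / 0.0206 = 1813 N·m.
ω = 2π·10700/60 = 1121 rad/s, so P_max = T_max·ω = 2.032×10^6 W.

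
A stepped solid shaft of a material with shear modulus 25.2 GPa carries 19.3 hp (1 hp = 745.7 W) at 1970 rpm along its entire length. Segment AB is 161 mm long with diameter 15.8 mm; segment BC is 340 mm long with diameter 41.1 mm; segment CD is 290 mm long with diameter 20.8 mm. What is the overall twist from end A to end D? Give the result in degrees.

6.87°

ω = 2π·1970/60 = 206.3 rad/s, so T = P/ω = 19.3×745.7 / 206.3 = 69.76 N·m.
J_AB = π(0.0158)⁴/32 = 6.12×10^-9 m⁴; J_BC = π(0.0411)⁴/32 = 2.80×10^-7 m⁴; J_CD = π(0.0208)⁴/32 = 1.84×10^-8 m⁴.
θ = (T/G)·Σ L_i/J_i = (69.76/25.2×10⁹)·(0.161/6.12×10^-9 + 0.340/2.80×10^-7 + 0.290/1.84×10^-8) = 0.1199 rad.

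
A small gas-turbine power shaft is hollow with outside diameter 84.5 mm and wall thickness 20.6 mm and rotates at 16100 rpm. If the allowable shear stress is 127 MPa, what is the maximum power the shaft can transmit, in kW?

J = π(d_o⁴ − d_i⁴)/32 = π(0.0845⁴ − 0.0433⁴)/32 = 4.660×10^-6 m⁴.
T_max = τ_allow·J/r = 1.27×10^8 × 4.660×10^-6 / 0.0423 = 14010 N·m.
ω = 2π·16100/60 = 1686 rad/s, so P_max = T_max·ω = 2.362×10^7 W.

23600 kW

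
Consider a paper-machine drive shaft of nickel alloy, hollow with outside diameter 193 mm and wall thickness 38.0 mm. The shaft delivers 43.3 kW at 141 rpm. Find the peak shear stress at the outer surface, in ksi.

0.348 ksi

ω = 2π·141/60 = 14.77 rad/s, so T = P/ω = 43.3×10³ / 14.77 = 2933 N·m.
J = π(d_o⁴ − d_i⁴)/32 = π(0.193⁴ − 0.117⁴)/32 = 1.178×10^-4 m⁴.
τ_max = T·r/J = 2933 × 0.0965 / 1.178×10^-4 = 2.402×10^6 Pa.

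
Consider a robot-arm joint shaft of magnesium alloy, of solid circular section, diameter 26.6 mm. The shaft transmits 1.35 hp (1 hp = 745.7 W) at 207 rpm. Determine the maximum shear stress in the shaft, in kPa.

12600 kPa

ω = 2π·207/60 = 21.68 rad/s, so T = P/ω = 1.35×745.7 / 21.68 = 46.44 N·m.
J = πd⁴/32 = π(0.0266)⁴/32 = 4.915×10^-8 m⁴.
τ_max = T·r/J = 46.44 × 0.0133 / 4.915×10^-8 = 1.257×10^7 Pa.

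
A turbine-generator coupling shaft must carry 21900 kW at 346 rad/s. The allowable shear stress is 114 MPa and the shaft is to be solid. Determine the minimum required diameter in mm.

ω = 346 rad/s, so T = P/ω = 21900×10³ / 346.0 = 63290 N·m.
For a solid shaft τ_max = 16T/(πd³), so d = (16T/(π τ_allow))^(1/3) = (16·63290/(π·1.14×10^8))^(1/3) = 0.1414 m.

141 mm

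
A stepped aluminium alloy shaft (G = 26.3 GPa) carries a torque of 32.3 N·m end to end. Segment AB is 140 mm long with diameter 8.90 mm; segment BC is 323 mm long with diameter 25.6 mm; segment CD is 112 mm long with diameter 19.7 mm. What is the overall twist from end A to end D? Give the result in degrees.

J_AB = π(0.00890)⁴/32 = 6.16×10^-10 m⁴; J_BC = π(0.0256)⁴/32 = 4.22×10^-8 m⁴; J_CD = π(0.0197)⁴/32 = 1.48×10^-8 m⁴.
θ = (T/G)·Σ L_i/J_i = (32.30/26.3×10⁹)·(0.140/6.16×10^-10 + 0.323/4.22×10^-8 + 0.112/1.48×10^-8) = 0.2978 rad.

17.1°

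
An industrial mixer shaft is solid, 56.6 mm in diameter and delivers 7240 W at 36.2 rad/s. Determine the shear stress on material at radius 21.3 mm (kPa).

4230 kPa

ω = 36.2 rad/s, so T = P/ω = 7240 / 36.20 = 200.0 N·m.
J = πd⁴/32 = π(0.0566)⁴/32 = 1.008×10^-6 m⁴.
Shear stress varies linearly with radius: τ = T·r/J = 200.0 × 0.0213 / 1.008×10^-6 = 4.228×10^6 Pa.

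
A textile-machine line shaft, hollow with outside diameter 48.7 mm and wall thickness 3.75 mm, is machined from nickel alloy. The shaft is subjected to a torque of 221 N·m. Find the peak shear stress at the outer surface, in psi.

2900 psi

J = π(d_o⁴ − d_i⁴)/32 = π(0.0487⁴ − 0.0412⁴)/32 = 2.694×10^-7 m⁴.
τ_max = T·r/J = 221.0 × 0.0244 / 2.694×10^-7 = 1.998×10^7 Pa.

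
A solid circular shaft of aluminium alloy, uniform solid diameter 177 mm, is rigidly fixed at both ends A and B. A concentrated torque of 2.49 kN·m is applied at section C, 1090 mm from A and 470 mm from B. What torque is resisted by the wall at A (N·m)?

With uniform GJ and both ends fixed, compatibility θ_AC = θ_CB gives T_A·a = T_B·b, together with T_A + T_B = T₀.
T_A = T₀·b/(a+b) = 2490·470/1560 = 750.2 N·m; T_B = 1740 N·m.

750 N·m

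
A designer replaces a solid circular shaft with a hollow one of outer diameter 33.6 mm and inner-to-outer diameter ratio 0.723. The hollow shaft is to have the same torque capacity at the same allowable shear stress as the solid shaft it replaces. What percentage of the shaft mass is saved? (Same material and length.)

41.0 %

Equal τ_max and T ⇒ the solid shaft needs d_s³ = d_o³(1−k⁴), so d_s = 33.6·(1−0.723⁴)^(1/3) = 30.21 mm.
Area ratio A_h/A_s = d_o²(1−k²)/d_s² = (1−k²)/(1−k⁴)^(2/3) = 0.5904.
Mass saving = 1 − 0.5904 = 41.0 %.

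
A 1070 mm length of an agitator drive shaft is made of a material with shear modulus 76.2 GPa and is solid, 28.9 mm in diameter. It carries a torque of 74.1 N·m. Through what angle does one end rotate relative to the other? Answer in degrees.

J = πd⁴/32 = π(0.0289)⁴/32 = 6.848×10^-8 m⁴.
θ = T·L/(G·J) = 74.10 × 1.07 / (76.2×10⁹ × 6.848×10^-8) = 0.01519 rad.

0.871°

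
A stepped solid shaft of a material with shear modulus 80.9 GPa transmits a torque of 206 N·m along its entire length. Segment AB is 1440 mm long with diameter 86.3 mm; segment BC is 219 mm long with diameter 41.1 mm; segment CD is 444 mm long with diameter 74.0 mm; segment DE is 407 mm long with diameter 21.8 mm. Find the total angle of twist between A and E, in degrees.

J_AB = π(0.0863)⁴/32 = 5.45×10^-6 m⁴; J_BC = π(0.0411)⁴/32 = 2.80×10^-7 m⁴; J_CD = π(0.0740)⁴/32 = 2.94×10^-6 m⁴; J_DE = π(0.0218)⁴/32 = 2.22×10^-8 m⁴.
θ = (T/G)·Σ L_i/J_i = (206.0/80.9×10⁹)·(1.44/5.45×10^-6 + 0.219/2.80×10^-7 + 0.444/2.94×10^-6 + 0.407/2.22×10^-8) = 0.04979 rad.

2.85°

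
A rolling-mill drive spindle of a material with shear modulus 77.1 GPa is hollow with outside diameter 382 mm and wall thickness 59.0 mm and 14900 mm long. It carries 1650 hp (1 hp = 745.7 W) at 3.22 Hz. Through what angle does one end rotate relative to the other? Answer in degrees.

ω = 2π·3.22 = 20.23 rad/s, so T = P/ω = 1650×745.7 / 20.23 = 60820 N·m.
J = π(d_o⁴ − d_i⁴)/32 = π(0.382⁴ − 0.264⁴)/32 = 1.614×10^-3 m⁴.
θ = T·L/(G·J) = 60820 × 14.9 / (77.1×10⁹ × 1.614×10^-3) = 7.284×10^-3 rad.

0.417°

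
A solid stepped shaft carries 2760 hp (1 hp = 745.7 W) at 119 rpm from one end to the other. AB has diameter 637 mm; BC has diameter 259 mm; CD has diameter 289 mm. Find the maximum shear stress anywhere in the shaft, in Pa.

ω = 2π·119/60 = 12.46 rad/s, so T = P/ω = 2760×745.7 / 12.46 = 165200 N·m.
Under the same torque, τ_max = 16T/(πd³) is largest where d is smallest — segment BC (d = 259 mm).
τ_max = 16·165200/(π·(0.259)³) = 4.841×10^7 Pa.

4.84e7 Pa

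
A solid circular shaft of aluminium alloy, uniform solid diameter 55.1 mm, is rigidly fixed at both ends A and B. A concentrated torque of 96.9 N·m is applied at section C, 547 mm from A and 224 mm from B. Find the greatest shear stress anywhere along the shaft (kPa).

2090 kPa

With uniform GJ and both ends fixed, compatibility θ_AC = θ_CB gives T_A·a = T_B·b, together with T_A + T_B = T₀.
T_A = T₀·b/(a+b) = 96.90·224/771.0 = 28.15 N·m; T_B = 68.75 N·m.
τ in each portion: τ_AC = 8.57×10^5 Pa, τ_CB = 2.09×10^6 Pa; maximum is in CB.
τ_max = T_CB·r/J = 68.75·0.0276/9.05×10^-7 = 2.093×10^6 Pa.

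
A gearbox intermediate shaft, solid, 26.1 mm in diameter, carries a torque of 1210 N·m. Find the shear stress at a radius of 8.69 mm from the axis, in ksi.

J = πd⁴/32 = π(0.0261)⁴/32 = 4.556×10^-8 m⁴.
Shear stress varies linearly with radius: τ = T·r/J = 1210 × 0.00869 / 4.556×10^-8 = 2.308×10^8 Pa.

33.5 ksi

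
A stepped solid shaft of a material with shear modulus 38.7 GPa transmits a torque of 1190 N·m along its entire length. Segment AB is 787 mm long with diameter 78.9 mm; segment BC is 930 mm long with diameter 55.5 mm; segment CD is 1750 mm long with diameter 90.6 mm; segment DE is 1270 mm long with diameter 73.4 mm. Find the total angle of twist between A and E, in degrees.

3.37°

J_AB = π(0.0789)⁴/32 = 3.80×10^-6 m⁴; J_BC = π(0.0555)⁴/32 = 9.31×10^-7 m⁴; J_CD = π(0.0906)⁴/32 = 6.61×10^-6 m⁴; J_DE = π(0.0734)⁴/32 = 2.85×10^-6 m⁴.
θ = (T/G)·Σ L_i/J_i = (1190/38.7×10⁹)·(0.787/3.80×10^-6 + 0.930/9.31×10^-7 + 1.75/6.61×10^-6 + 1.27/2.85×10^-6) = 0.05890 rad.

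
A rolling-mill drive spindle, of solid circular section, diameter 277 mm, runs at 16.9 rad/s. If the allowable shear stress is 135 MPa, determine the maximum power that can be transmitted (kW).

9520 kW

J = πd⁴/32 = π(0.277)⁴/32 = 5.780×10^-4 m⁴.
T_max = τ_allow·J/r = 1.35×10^8 × 5.780×10^-4 / 0.139 = 563400 N·m.
ω = 16.9 rad/s, so P_max = T_max·ω = 9.521×10^6 W.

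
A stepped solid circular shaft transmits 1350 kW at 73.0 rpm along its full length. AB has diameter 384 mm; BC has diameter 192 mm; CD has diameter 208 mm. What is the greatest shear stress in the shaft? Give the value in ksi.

18.4 ksi

ω = 2π·73.0/60 = 7.645 rad/s, so T = P/ω = 1350×10³ / 7.645 = 176600 N·m.
Under the same torque, τ_max = 16T/(πd³) is largest where d is smallest — segment BC (d = 192 mm).
τ_max = 16·176600/(π·(0.192)³) = 1.271×10^8 Pa.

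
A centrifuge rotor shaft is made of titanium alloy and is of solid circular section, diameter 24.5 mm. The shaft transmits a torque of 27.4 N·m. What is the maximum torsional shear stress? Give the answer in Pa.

9.49e6 Pa

J = πd⁴/32 = π(0.0245)⁴/32 = 3.537×10^-8 m⁴.
τ_max = T·r/J = 27.40 × 0.0123 / 3.537×10^-8 = 9.489×10^6 Pa.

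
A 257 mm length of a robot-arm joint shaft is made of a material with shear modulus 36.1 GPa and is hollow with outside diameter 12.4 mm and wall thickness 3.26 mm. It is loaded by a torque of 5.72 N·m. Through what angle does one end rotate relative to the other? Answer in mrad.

18.5 mrad

J = π(d_o⁴ − d_i⁴)/32 = π(0.0124⁴ − 0.00588⁴)/32 = 2.204×10^-9 m⁴.
θ = T·L/(G·J) = 5.720 × 0.257 / (36.1×10⁹ × 2.204×10^-9) = 0.01848 rad.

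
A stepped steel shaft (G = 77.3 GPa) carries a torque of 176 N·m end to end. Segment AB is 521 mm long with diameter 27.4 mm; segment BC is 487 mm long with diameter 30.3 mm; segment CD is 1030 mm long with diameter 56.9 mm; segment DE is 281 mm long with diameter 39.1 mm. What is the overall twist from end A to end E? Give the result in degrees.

J_AB = π(0.0274)⁴/32 = 5.53×10^-8 m⁴; J_BC = π(0.0303)⁴/32 = 8.28×10^-8 m⁴; J_CD = π(0.0569)⁴/32 = 1.03×10^-6 m⁴; J_DE = π(0.0391)⁴/32 = 2.29×10^-7 m⁴.
θ = (T/G)·Σ L_i/J_i = (176.0/77.3×10⁹)·(0.521/5.53×10^-8 + 0.487/8.28×10^-8 + 1.03/1.03×10^-6 + 0.281/2.29×10^-7) = 0.03990 rad.

2.29°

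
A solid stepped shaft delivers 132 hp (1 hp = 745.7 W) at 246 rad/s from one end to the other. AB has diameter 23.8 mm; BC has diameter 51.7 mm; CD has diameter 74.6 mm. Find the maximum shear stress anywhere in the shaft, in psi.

ω = 246 rad/s, so T = P/ω = 132×745.7 / 246.0 = 400.1 N·m.
Under the same torque, τ_max = 16T/(πd³) is largest where d is smallest — segment AB (d = 23.8 mm).
τ_max = 16·400.1/(π·(0.0238)³) = 1.512×10^8 Pa.

21900 psi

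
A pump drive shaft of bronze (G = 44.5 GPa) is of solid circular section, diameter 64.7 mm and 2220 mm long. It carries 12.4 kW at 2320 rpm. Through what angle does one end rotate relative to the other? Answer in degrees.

0.0848°

ω = 2π·2320/60 = 242.9 rad/s, so T = P/ω = 12.4×10³ / 242.9 = 51.04 N·m.
J = πd⁴/32 = π(0.0647)⁴/32 = 1.720×10^-6 m⁴.
θ = T·L/(G·J) = 51.04 × 2.22 / (44.5×10⁹ × 1.720×10^-6) = 1.480×10^-3 rad.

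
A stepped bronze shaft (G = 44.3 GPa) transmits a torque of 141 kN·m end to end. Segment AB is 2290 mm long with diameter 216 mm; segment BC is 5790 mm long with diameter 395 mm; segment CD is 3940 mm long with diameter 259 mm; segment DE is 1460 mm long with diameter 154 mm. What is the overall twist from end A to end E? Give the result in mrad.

J_AB = π(0.216)⁴/32 = 2.14×10^-4 m⁴; J_BC = π(0.395)⁴/32 = 2.39×10^-3 m⁴; J_CD = π(0.259)⁴/32 = 4.42×10^-4 m⁴; J_DE = π(0.154)⁴/32 = 5.52×10^-5 m⁴.
θ = (T/G)·Σ L_i/J_i = (141000/44.3×10⁹)·(2.29/2.14×10^-4 + 5.79/2.39×10^-3 + 3.94/4.42×10^-4 + 1.46/5.52×10^-5) = 0.1544 rad.

154 mrad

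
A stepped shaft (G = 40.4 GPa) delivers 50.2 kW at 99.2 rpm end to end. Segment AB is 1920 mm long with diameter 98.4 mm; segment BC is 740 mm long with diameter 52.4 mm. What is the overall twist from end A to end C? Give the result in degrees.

8.28°

ω = 2π·99.2/60 = 10.39 rad/s, so T = P/ω = 50.2×10³ / 10.39 = 4832 N·m.
J_AB = π(0.0984)⁴/32 = 9.20×10^-6 m⁴; J_BC = π(0.0524)⁴/32 = 7.40×10^-7 m⁴.
θ = (T/G)·Σ L_i/J_i = (4832/40.4×10⁹)·(1.92/9.20×10^-6 + 0.740/7.40×10^-7) = 0.1445 rad.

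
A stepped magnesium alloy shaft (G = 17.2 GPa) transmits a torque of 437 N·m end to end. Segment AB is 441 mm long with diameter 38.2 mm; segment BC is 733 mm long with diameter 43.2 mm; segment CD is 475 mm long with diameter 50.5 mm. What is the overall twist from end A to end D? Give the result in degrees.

7.27°

J_AB = π(0.0382)⁴/32 = 2.09×10^-7 m⁴; J_BC = π(0.0432)⁴/32 = 3.42×10^-7 m⁴; J_CD = π(0.0505)⁴/32 = 6.39×10^-7 m⁴.
θ = (T/G)·Σ L_i/J_i = (437.0/17.2×10⁹)·(0.441/2.09×10^-7 + 0.733/3.42×10^-7 + 0.475/6.39×10^-7) = 0.1270 rad.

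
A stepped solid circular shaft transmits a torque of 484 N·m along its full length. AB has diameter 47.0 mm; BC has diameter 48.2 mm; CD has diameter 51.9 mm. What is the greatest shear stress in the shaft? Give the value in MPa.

23.7 MPa

Under the same torque, τ_max = 16T/(πd³) is largest where d is smallest — segment AB (d = 47.0 mm).
τ_max = 16·484.0/(π·(0.0470)³) = 2.374×10^7 Pa.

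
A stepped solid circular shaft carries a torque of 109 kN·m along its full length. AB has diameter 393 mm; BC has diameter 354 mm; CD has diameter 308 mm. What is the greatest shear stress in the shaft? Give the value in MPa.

19.0 MPa

Under the same torque, τ_max = 16T/(πd³) is largest where d is smallest — segment CD (d = 308 mm).
τ_max = 16·109000/(π·(0.308)³) = 1.900×10^7 Pa.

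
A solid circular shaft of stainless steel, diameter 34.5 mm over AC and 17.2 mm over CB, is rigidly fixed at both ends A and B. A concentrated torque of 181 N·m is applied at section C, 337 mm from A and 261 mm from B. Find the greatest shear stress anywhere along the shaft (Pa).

2.08e7 Pa

Compatibility: T_A·a/J_AC = T_B·b/J_CB with T_A + T_B = T₀.
J_AC = 1.39×10^-7 m⁴, J_CB = 8.59×10^-9 m⁴, so T_A = T₀·(J_AC/a)/((J_AC/a)+(J_CB/b)) = 167.6 N·m, T_B = 13.37 N·m.
τ in each portion: τ_AC = 2.08×10^7 Pa, τ_CB = 1.34×10^7 Pa; maximum is in AC.
τ_max = T_AC·r/J = 167.6·0.0173/1.39×10^-7 = 2.079×10^7 Pa.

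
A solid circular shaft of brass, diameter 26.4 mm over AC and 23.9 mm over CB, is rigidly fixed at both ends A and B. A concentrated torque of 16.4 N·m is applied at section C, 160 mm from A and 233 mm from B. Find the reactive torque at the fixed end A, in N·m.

11.2 N·m

Compatibility: T_A·a/J_AC = T_B·b/J_CB with T_A + T_B = T₀.
J_AC = 4.77×10^-8 m⁴, J_CB = 3.20×10^-8 m⁴, so T_A = T₀·(J_AC/a)/((J_AC/a)+(J_CB/b)) = 11.22 N·m, T_B = 5.177 N·m.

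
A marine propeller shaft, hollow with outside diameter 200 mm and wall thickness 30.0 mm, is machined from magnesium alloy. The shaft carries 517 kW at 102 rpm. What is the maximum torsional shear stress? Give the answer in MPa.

40.5 MPa

ω = 2π·102/60 = 10.68 rad/s, so T = P/ω = 517×10³ / 10.68 = 48400 N·m.
J = π(d_o⁴ − d_i⁴)/32 = π(0.200⁴ − 0.140⁴)/32 = 1.194×10^-4 m⁴.
τ_max = T·r/J = 48400 × 0.100 / 1.194×10^-4 = 4.055×10^7 Pa.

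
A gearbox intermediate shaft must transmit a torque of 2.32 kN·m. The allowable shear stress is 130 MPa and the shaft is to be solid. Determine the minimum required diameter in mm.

For a solid shaft τ_max = 16T/(πd³), so d = (16T/(π τ_allow))^(1/3) = (16·2320/(π·1.30×10^8))^(1/3) = 0.04496 m.

45.0 mm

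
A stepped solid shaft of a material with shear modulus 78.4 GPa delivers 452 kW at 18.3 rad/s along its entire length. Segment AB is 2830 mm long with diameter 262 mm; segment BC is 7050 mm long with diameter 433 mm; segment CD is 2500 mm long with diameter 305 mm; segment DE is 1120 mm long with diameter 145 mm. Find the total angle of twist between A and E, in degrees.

0.666°

ω = 18.3 rad/s, so T = P/ω = 452×10³ / 18.30 = 24700 N·m.
J_AB = π(0.262)⁴/32 = 4.63×10^-4 m⁴; J_BC = π(0.433)⁴/32 = 3.45×10^-3 m⁴; J_CD = π(0.305)⁴/32 = 8.50×10^-4 m⁴; J_DE = π(0.145)⁴/32 = 4.34×10^-5 m⁴.
θ = (T/G)·Σ L_i/J_i = (24700/78.4×10⁹)·(2.83/4.63×10^-4 + 7.05/3.45×10^-3 + 2.50/8.50×10^-4 + 1.12/4.34×10^-5) = 0.01163 rad.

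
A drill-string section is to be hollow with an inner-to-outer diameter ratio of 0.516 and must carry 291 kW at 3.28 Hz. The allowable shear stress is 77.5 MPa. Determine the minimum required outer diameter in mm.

100 mm

ω = 2π·3.28 = 20.61 rad/s, so T = P/ω = 291×10³ / 20.61 = 14120 N·m.
For a hollow shaft with d_i/d_o = 0.516: τ_max = 16T/(π d_o³ (1−k⁴)), so d_o = [16T/(π τ_allow (1−k⁴))]^(1/3) = [16·14120/(π·7.75×10^7·0.9291)]^(1/3) = 0.09996 m.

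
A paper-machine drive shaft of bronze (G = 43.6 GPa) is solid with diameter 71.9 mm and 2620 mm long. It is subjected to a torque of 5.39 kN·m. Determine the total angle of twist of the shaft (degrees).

J = πd⁴/32 = π(0.0719)⁴/32 = 2.624×10^-6 m⁴.
θ = T·L/(G·J) = 5390 × 2.62 / (43.6×10⁹ × 2.624×10^-6) = 0.1234 rad.

7.07°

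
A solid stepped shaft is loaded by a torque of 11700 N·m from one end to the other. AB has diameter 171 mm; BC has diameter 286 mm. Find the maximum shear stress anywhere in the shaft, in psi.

1730 psi

Under the same torque, τ_max = 16T/(πd³) is largest where d is smallest — segment AB (d = 171 mm).
τ_max = 16·11700/(π·(0.171)³) = 1.192×10^7 Pa.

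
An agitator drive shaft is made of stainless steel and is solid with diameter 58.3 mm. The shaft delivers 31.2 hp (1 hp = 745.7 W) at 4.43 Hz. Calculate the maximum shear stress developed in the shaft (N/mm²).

21.5 N/mm²

ω = 2π·4.43 = 27.83 rad/s, so T = P/ω = 31.2×745.7 / 27.83 = 835.9 N·m.
J = πd⁴/32 = π(0.0583)⁴/32 = 1.134×10^-6 m⁴.
τ_max = T·r/J = 835.9 × 0.0291 / 1.134×10^-6 = 2.148×10^7 Pa.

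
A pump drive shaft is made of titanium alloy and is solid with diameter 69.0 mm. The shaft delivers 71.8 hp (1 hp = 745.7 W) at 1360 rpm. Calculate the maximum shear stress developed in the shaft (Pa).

5.83e6 Pa

ω = 2π·1360/60 = 142.4 rad/s, so T = P/ω = 71.8×745.7 / 142.4 = 375.9 N·m.
J = πd⁴/32 = π(0.0690)⁴/32 = 2.225×10^-6 m⁴.
τ_max = T·r/J = 375.9 × 0.0345 / 2.225×10^-6 = 5.828×10^6 Pa.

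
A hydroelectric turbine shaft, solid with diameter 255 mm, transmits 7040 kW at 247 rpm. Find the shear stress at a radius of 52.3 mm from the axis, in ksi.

4.97 ksi

ω = 2π·247/60 = 25.87 rad/s, so T = P/ω = 7040×10³ / 25.87 = 272200 N·m.
J = πd⁴/32 = π(0.255)⁴/32 = 4.151×10^-4 m⁴.
Shear stress varies linearly with radius: τ = T·r/J = 272200 × 0.0523 / 4.151×10^-4 = 3.429×10^7 Pa.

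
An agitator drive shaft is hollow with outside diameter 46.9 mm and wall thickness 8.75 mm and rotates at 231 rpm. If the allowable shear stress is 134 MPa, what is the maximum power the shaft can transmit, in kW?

J = π(d_o⁴ − d_i⁴)/32 = π(0.0469⁴ − 0.0294⁴)/32 = 4.016×10^-7 m⁴.
T_max = τ_allow·J/r = 1.34×10^8 × 4.016×10^-7 / 0.0234 = 2295 N·m.
ω = 2π·231/60 = 24.19 rad/s, so P_max = T_max·ω = 5.552×10^4 W.

55.5 kW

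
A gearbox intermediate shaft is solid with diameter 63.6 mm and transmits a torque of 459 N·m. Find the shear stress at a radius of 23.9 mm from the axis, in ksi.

0.991 ksi

J = πd⁴/32 = π(0.0636)⁴/32 = 1.606×10^-6 m⁴.
Shear stress varies linearly with radius: τ = T·r/J = 459.0 × 0.0239 / 1.606×10^-6 = 6.829×10^6 Pa.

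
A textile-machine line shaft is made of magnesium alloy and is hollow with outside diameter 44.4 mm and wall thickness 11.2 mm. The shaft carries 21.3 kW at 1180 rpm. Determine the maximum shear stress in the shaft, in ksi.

ω = 2π·1180/60 = 123.6 rad/s, so T = P/ω = 21.3×10³ / 123.6 = 172.4 N·m.
J = π(d_o⁴ − d_i⁴)/32 = π(0.0444⁴ − 0.0220⁴)/32 = 3.585×10^-7 m⁴.
τ_max = T·r/J = 172.4 × 0.0222 / 3.585×10^-7 = 1.067×10^7 Pa.

1.55 ksi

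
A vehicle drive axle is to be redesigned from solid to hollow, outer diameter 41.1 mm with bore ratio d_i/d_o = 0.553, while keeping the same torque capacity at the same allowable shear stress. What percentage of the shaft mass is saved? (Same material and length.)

Equal τ_max and T ⇒ the solid shaft needs d_s³ = d_o³(1−k⁴), so d_s = 41.1·(1−0.553⁴)^(1/3) = 39.78 mm.
Area ratio A_h/A_s = d_o²(1−k²)/d_s² = (1−k²)/(1−k⁴)^(2/3) = 0.7412.
Mass saving = 1 − 0.7412 = 25.9 %.

25.9 %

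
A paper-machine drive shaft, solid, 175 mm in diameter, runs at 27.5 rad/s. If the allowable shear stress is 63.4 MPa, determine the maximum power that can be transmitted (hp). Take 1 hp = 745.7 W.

2460 hp

J = πd⁴/32 = π(0.175)⁴/32 = 9.208×10^-5 m⁴.
T_max = τ_allow·J/r = 6.34×10^7 × 9.208×10^-5 / 0.0875 = 66720 N·m.
ω = 27.5 rad/s, so P_max = T_max·ω = 1.835×10^6 W.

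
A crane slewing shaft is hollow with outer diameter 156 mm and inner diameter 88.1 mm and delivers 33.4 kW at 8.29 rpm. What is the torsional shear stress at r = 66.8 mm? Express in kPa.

49200 kPa

ω = 2π·8.29/60 = 0.8681 rad/s, so T = P/ω = 33.4×10³ / 0.8681 = 38470 N·m.
J = π(d_o⁴ − d_i⁴)/32 = π(0.156⁴ − 0.0881⁴)/32 = 5.223×10^-5 m⁴.
Shear stress varies linearly with radius: τ = T·r/J = 38470 × 0.0668 / 5.223×10^-5 = 4.921×10^7 Pa.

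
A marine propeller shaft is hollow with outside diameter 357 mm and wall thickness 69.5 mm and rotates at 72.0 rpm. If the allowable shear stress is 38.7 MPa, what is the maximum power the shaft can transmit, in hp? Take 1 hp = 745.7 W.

3010 hp

J = π(d_o⁴ − d_i⁴)/32 = π(0.357⁴ − 0.218⁴)/32 = 1.373×10^-3 m⁴.
T_max = τ_allow·J/r = 3.87×10^7 × 1.373×10^-3 / 0.178 = 297700 N·m.
ω = 2π·72.0/60 = 7.540 rad/s, so P_max = T_max·ω = 2.244×10^6 W.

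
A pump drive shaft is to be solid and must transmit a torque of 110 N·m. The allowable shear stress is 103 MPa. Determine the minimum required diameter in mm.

For a solid shaft τ_max = 16T/(πd³), so d = (16T/(π τ_allow))^(1/3) = (16·110.0/(π·1.03×10^8))^(1/3) = 0.01759 m.

17.6 mm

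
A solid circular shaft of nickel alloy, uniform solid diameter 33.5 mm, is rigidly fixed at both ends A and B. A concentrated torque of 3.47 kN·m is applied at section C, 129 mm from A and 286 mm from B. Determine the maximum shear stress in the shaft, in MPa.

With uniform GJ and both ends fixed, compatibility θ_AC = θ_CB gives T_A·a = T_B·b, together with T_A + T_B = T₀.
T_A = T₀·b/(a+b) = 3470·286/415.0 = 2391 N·m; T_B = 1079 N·m.
τ in each portion: τ_AC = 3.24×10^8 Pa, τ_CB = 1.46×10^8 Pa; maximum is in AC.
τ_max = T_AC·r/J = 2391·0.0168/1.24×10^-7 = 3.240×10^8 Pa.

324 MPa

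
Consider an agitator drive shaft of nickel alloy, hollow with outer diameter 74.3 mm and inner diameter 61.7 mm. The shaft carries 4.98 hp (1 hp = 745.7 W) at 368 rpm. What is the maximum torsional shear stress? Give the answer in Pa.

2.28e6 Pa

ω = 2π·368/60 = 38.54 rad/s, so T = P/ω = 4.98×745.7 / 38.54 = 96.36 N·m.
J = π(d_o⁴ − d_i⁴)/32 = π(0.0743⁴ − 0.0617⁴)/32 = 1.569×10^-6 m⁴.
τ_max = T·r/J = 96.36 × 0.0371 / 1.569×10^-6 = 2.281×10^6 Pa.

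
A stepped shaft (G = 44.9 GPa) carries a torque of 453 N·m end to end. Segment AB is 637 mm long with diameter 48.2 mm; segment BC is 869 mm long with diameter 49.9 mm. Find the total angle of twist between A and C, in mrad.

J_AB = π(0.0482)⁴/32 = 5.30×10^-7 m⁴; J_BC = π(0.0499)⁴/32 = 6.09×10^-7 m⁴.
θ = (T/G)·Σ L_i/J_i = (453.0/44.9×10⁹)·(0.637/5.30×10^-7 + 0.869/6.09×10^-7) = 0.02653 rad.

26.5 mrad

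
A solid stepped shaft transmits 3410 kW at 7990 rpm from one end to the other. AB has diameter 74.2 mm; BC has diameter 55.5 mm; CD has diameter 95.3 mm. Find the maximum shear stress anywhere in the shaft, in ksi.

17.6 ksi

ω = 2π·7990/60 = 836.7 rad/s, so T = P/ω = 3410×10³ / 836.7 = 4075 N·m.
Under the same torque, τ_max = 16T/(πd³) is largest where d is smallest — segment BC (d = 55.5 mm).
τ_max = 16·4075/(π·(0.0555)³) = 1.214×10^8 Pa.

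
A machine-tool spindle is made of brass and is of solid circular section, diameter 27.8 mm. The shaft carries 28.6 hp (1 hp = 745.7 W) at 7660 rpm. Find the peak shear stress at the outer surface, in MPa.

6.30 MPa

ω = 2π·7660/60 = 802.2 rad/s, so T = P/ω = 28.6×745.7 / 802.2 = 26.59 N·m.
J = πd⁴/32 = π(0.0278)⁴/32 = 5.864×10^-8 m⁴.
τ_max = T·r/J = 26.59 × 0.0139 / 5.864×10^-8 = 6.302×10^6 Pa.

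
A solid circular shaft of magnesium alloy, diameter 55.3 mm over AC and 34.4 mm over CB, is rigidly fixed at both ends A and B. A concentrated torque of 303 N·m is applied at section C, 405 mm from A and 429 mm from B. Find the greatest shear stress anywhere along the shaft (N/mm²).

Compatibility: T_A·a/J_AC = T_B·b/J_CB with T_A + T_B = T₀.
J_AC = 9.18×10^-7 m⁴, J_CB = 1.37×10^-7 m⁴, so T_A = T₀·(J_AC/a)/((J_AC/a)+(J_CB/b)) = 265.5 N·m, T_B = 37.53 N·m.
τ in each portion: τ_AC = 7.99×10^6 Pa, τ_CB = 4.70×10^6 Pa; maximum is in AC.
τ_max = T_AC·r/J = 265.5·0.0276/9.18×10^-7 = 7.995×10^6 Pa.

7.99 N/mm²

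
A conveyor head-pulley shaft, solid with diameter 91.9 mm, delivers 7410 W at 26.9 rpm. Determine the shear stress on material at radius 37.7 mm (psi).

ω = 2π·26.9/60 = 2.817 rad/s, so T = P/ω = 7410 / 2.817 = 2630 N·m.
J = πd⁴/32 = π(0.0919)⁴/32 = 7.003×10^-6 m⁴.
Shear stress varies linearly with radius: τ = T·r/J = 2630 × 0.0377 / 7.003×10^-6 = 1.416×10^7 Pa.

2050 psi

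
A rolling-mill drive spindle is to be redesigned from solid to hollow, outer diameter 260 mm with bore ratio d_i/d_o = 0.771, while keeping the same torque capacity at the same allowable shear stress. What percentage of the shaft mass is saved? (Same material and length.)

Equal τ_max and T ⇒ the solid shaft needs d_s³ = d_o³(1−k⁴), so d_s = 260·(1−0.771⁴)^(1/3) = 224.8 mm.
Area ratio A_h/A_s = d_o²(1−k²)/d_s² = (1−k²)/(1−k⁴)^(2/3) = 0.5423.
Mass saving = 1 − 0.5423 = 45.8 %.

45.8 %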